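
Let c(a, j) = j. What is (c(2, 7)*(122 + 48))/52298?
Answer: 595/26149 ≈ 0.022754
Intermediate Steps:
(c(2, 7)*(122 + 48))/52298 = (7*(122 + 48))/52298 = (7*170)*(1/52298) = 1190*(1/52298) = 595/26149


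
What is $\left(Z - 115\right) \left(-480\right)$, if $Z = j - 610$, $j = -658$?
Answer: $663840$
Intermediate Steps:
$Z = -1268$ ($Z = -658 - 610 = -1268$)
$\left(Z - 115\right) \left(-480\right) = \left(-1268 - 115\right) \left(-480\right) = \left(-1383\right) \left(-480\right) = 663840$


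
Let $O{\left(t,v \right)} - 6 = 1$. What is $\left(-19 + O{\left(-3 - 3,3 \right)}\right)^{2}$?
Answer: $144$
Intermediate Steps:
$O{\left(t,v \right)} = 7$ ($O{\left(t,v \right)} = 6 + 1 = 7$)
$\left(-19 + O{\left(-3 - 3,3 \right)}\right)^{2} = \left(-19 + 7\right)^{2} = \left(-12\right)^{2} = 144$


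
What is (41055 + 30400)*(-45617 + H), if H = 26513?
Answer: -1365076320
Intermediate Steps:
(41055 + 30400)*(-45617 + H) = (41055 + 30400)*(-45617 + 26513) = 71455*(-19104) = -1365076320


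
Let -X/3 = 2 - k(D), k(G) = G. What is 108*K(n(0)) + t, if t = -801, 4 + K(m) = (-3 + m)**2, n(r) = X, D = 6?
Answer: 7515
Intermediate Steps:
X = 12 (X = -3*(2 - 1*6) = -3*(2 - 6) = -3*(-4) = 12)
n(r) = 12
K(m) = -4 + (-3 + m)**2
108*K(n(0)) + t = 108*(-4 + (-3 + 12)**2) - 801 = 108*(-4 + 9**2) - 801 = 108*(-4 + 81) - 801 = 108*77 - 801 = 8316 - 801 = 7515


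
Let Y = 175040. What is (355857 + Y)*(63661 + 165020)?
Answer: 121406056857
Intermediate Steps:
(355857 + Y)*(63661 + 165020) = (355857 + 175040)*(63661 + 165020) = 530897*228681 = 121406056857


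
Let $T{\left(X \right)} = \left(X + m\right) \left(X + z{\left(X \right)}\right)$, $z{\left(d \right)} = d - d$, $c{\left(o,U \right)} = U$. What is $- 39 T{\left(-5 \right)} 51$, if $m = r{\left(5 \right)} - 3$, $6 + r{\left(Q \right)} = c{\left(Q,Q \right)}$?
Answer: $-89505$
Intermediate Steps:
$r{\left(Q \right)} = -6 + Q$
$z{\left(d \right)} = 0$
$m = -4$ ($m = \left(-6 + 5\right) - 3 = -1 - 3 = -4$)
$T{\left(X \right)} = X \left(-4 + X\right)$ ($T{\left(X \right)} = \left(X - 4\right) \left(X + 0\right) = \left(-4 + X\right) X = X \left(-4 + X\right)$)
$- 39 T{\left(-5 \right)} 51 = - 39 \left(- 5 \left(-4 - 5\right)\right) 51 = - 39 \left(\left(-5\right) \left(-9\right)\right) 51 = \left(-39\right) 45 \cdot 51 = \left(-1755\right) 51 = -89505$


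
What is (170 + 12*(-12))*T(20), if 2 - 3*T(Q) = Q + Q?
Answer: -988/3 ≈ -329.33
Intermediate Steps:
T(Q) = 2/3 - 2*Q/3 (T(Q) = 2/3 - (Q + Q)/3 = 2/3 - 2*Q/3)
(170 + 12*(-12))*T(20) = (170 + 12*(-12))*(2/3 - 2/3*20) = (170 - 144)*(2/3 - 40/3) = 26*(-38/3) = -988/3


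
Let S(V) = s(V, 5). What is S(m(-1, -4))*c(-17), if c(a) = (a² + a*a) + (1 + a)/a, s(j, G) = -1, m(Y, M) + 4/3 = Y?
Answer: -9842/17 ≈ -578.94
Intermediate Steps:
m(Y, M) = -4/3 + Y
S(V) = -1
c(a) = 2*a² + (1 + a)/a (c(a) = (a² + a²) + (1 + a)/a = 2*a² + (1 + a)/a)
S(m(-1, -4))*c(-17) = -(1 - 17 + 2*(-17)³)/(-17) = -(-1)*(1 - 17 + 2*(-4913))/17 = -(-1)*(1 - 17 - 9826)/17 = -(-1)*(-9842)/17 = -1*9842/17 = -9842/17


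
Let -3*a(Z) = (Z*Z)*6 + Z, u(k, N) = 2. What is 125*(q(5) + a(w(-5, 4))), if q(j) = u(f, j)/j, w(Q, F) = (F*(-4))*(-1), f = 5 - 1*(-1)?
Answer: -193850/3 ≈ -64617.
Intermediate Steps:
f = 6 (f = 5 + 1 = 6)
w(Q, F) = 4*F (w(Q, F) = -4*F*(-1) = 4*F)
q(j) = 2/j
a(Z) = -2*Z² - Z/3 (a(Z) = -((Z*Z)*6 + Z)/3 = -(Z²*6 + Z)/3 = -(6*Z² + Z)/3 = -(Z + 6*Z²)/3 = -2*Z² - Z/3)
125*(q(5) + a(w(-5, 4))) = 125*(2/5 - 4*4*(1 + 6*(4*4))/3) = 125*(2*(⅕) - ⅓*16*(1 + 6*16)) = 125*(⅖ - ⅓*16*(1 + 96)) = 125*(⅖ - ⅓*16*97) = 125*(⅖ - 1552/3) = 125*(-7754/15) = -193850/3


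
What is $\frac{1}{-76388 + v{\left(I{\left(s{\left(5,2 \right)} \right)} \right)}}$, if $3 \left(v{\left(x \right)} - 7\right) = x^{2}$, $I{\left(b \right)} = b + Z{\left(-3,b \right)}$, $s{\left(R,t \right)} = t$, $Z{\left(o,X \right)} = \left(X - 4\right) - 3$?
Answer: $- \frac{1}{76378} \approx -1.3093 \cdot 10^{-5}$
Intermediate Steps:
$Z{\left(o,X \right)} = -7 + X$ ($Z{\left(o,X \right)} = \left(-4 + X\right) - 3 = -7 + X$)
$I{\left(b \right)} = -7 + 2 b$ ($I{\left(b \right)} = b + \left(-7 + b\right) = -7 + 2 b$)
$v{\left(x \right)} = 7 + \frac{x^{2}}{3}$
$\frac{1}{-76388 + v{\left(I{\left(s{\left(5,2 \right)} \right)} \right)}} = \frac{1}{-76388 + \left(7 + \frac{\left(-7 + 2 \cdot 2\right)^{2}}{3}\right)} = \frac{1}{-76388 + \left(7 + \frac{\left(-7 + 4\right)^{2}}{3}\right)} = \frac{1}{-76388 + \left(7 + \frac{\left(-3\right)^{2}}{3}\right)} = \frac{1}{-76388 + \left(7 + \frac{1}{3} \cdot 9\right)} = \frac{1}{-76388 + \left(7 + 3\right)} = \frac{1}{-76388 + 10} = \frac{1}{-76378} = - \frac{1}{76378}$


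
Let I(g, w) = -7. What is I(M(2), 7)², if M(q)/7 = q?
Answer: 49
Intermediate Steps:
M(q) = 7*q
I(M(2), 7)² = (-7)² = 49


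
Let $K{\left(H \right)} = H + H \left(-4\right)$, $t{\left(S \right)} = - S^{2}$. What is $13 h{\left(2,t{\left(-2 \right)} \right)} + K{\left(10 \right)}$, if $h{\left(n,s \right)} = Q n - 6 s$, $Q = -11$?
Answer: $-4$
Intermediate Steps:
$h{\left(n,s \right)} = - 11 n - 6 s$
$K{\left(H \right)} = - 3 H$ ($K{\left(H \right)} = H - 4 H = - 3 H$)
$13 h{\left(2,t{\left(-2 \right)} \right)} + K{\left(10 \right)} = 13 \left(\left(-11\right) 2 - 6 \left(- \left(-2\right)^{2}\right)\right) - 30 = 13 \left(-22 - 6 \left(\left(-1\right) 4\right)\right) - 30 = 13 \left(-22 - -24\right) - 30 = 13 \left(-22 + 24\right) - 30 = 13 \cdot 2 - 30 = 26 - 30 = -4$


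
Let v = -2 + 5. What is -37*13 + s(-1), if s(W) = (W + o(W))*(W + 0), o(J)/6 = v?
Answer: -498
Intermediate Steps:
v = 3
o(J) = 18 (o(J) = 6*3 = 18)
s(W) = W*(18 + W) (s(W) = (W + 18)*(W + 0) = (18 + W)*W = W*(18 + W))
-37*13 + s(-1) = -37*13 - (18 - 1) = -481 - 1*17 = -481 - 17 = -498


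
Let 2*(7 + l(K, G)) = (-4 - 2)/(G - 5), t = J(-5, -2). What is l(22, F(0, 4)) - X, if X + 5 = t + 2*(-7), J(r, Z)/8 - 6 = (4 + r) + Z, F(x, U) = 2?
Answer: -11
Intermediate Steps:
J(r, Z) = 80 + 8*Z + 8*r (J(r, Z) = 48 + 8*((4 + r) + Z) = 48 + 8*(4 + Z + r) = 48 + (32 + 8*Z + 8*r) = 80 + 8*Z + 8*r)
t = 24 (t = 80 + 8*(-2) + 8*(-5) = 80 - 16 - 40 = 24)
l(K, G) = -7 - 3/(-5 + G) (l(K, G) = -7 + ((-4 - 2)/(G - 5))/2 = -7 + (-6/(-5 + G))/2 = -7 - 3/(-5 + G))
X = 5 (X = -5 + (24 + 2*(-7)) = -5 + (24 - 14) = -5 + 10 = 5)
l(22, F(0, 4)) - X = (32 - 7*2)/(-5 + 2) - 1*5 = (32 - 14)/(-3) - 5 = -1/3*18 - 5 = -6 - 5 = -11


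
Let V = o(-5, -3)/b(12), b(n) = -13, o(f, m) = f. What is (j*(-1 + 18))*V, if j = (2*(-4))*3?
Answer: -2040/13 ≈ -156.92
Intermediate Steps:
j = -24 (j = -8*3 = -24)
V = 5/13 (V = -5/(-13) = -5*(-1/13) = 5/13 ≈ 0.38462)
(j*(-1 + 18))*V = -24*(-1 + 18)*(5/13) = -24*17*(5/13) = -408*5/13 = -2040/13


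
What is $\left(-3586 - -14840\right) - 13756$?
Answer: $-2502$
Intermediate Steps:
$\left(-3586 - -14840\right) - 13756 = \left(-3586 + 14840\right) - 13756 = 11254 - 13756 = -2502$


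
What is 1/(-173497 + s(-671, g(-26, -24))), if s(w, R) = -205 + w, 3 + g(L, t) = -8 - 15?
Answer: -1/174373 ≈ -5.7348e-6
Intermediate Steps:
g(L, t) = -26 (g(L, t) = -3 + (-8 - 15) = -3 - 23 = -26)
1/(-173497 + s(-671, g(-26, -24))) = 1/(-173497 + (-205 - 671)) = 1/(-173497 - 876) = 1/(-174373) = -1/174373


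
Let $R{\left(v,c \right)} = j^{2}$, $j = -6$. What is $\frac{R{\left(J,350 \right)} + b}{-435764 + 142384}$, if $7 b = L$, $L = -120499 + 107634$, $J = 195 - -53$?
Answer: $\frac{12613}{2053660} \approx 0.0061417$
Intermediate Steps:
$J = 248$ ($J = 195 + 53 = 248$)
$L = -12865$
$b = - \frac{12865}{7}$ ($b = \frac{1}{7} \left(-12865\right) = - \frac{12865}{7} \approx -1837.9$)
$R{\left(v,c \right)} = 36$ ($R{\left(v,c \right)} = \left(-6\right)^{2} = 36$)
$\frac{R{\left(J,350 \right)} + b}{-435764 + 142384} = \frac{36 - \frac{12865}{7}}{-435764 + 142384} = - \frac{12613}{7 \left(-293380\right)} = \left(- \frac{12613}{7}\right) \left(- \frac{1}{293380}\right) = \frac{12613}{2053660}$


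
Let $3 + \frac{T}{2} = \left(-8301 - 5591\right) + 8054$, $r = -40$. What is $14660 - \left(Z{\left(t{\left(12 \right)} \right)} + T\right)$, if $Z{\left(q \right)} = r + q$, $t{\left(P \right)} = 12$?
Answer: $26370$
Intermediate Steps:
$Z{\left(q \right)} = -40 + q$
$T = -11682$ ($T = -6 + 2 \left(\left(-8301 - 5591\right) + 8054\right) = -6 + 2 \left(-13892 + 8054\right) = -6 + 2 \left(-5838\right) = -6 - 11676 = -11682$)
$14660 - \left(Z{\left(t{\left(12 \right)} \right)} + T\right) = 14660 - \left(\left(-40 + 12\right) - 11682\right) = 14660 - \left(-28 - 11682\right) = 14660 - -11710 = 14660 + 11710 = 26370$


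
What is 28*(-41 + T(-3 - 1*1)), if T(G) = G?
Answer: -1260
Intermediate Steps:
28*(-41 + T(-3 - 1*1)) = 28*(-41 + (-3 - 1*1)) = 28*(-41 + (-3 - 1)) = 28*(-41 - 4) = 28*(-45) = -1260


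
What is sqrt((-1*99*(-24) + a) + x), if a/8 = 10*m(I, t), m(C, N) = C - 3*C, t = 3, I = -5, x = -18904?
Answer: 4*I*sqrt(983) ≈ 125.41*I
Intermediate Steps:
m(C, N) = -2*C
a = 800 (a = 8*(10*(-2*(-5))) = 8*(10*10) = 8*100 = 800)
sqrt((-1*99*(-24) + a) + x) = sqrt((-1*99*(-24) + 800) - 18904) = sqrt((-99*(-24) + 800) - 18904) = sqrt((2376 + 800) - 18904) = sqrt(3176 - 18904) = sqrt(-15728) = 4*I*sqrt(983)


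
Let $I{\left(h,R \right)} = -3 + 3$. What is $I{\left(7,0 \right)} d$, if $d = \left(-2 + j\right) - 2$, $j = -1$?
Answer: $0$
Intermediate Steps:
$I{\left(h,R \right)} = 0$
$d = -5$ ($d = \left(-2 - 1\right) - 2 = -3 - 2 = -5$)
$I{\left(7,0 \right)} d = 0 \left(-5\right) = 0$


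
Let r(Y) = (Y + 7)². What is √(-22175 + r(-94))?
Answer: I*√14606 ≈ 120.86*I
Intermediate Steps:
r(Y) = (7 + Y)²
√(-22175 + r(-94)) = √(-22175 + (7 - 94)²) = √(-22175 + (-87)²) = √(-22175 + 7569) = √(-14606) = I*√14606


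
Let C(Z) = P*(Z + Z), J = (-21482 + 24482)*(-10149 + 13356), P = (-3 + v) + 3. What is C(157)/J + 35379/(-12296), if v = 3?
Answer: -14182074007/4929159000 ≈ -2.8772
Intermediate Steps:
P = 3 (P = (-3 + 3) + 3 = 0 + 3 = 3)
J = 9621000 (J = 3000*3207 = 9621000)
C(Z) = 6*Z (C(Z) = 3*(Z + Z) = 3*(2*Z) = 6*Z)
C(157)/J + 35379/(-12296) = (6*157)/9621000 + 35379/(-12296) = 942*(1/9621000) + 35379*(-1/12296) = 157/1603500 - 35379/12296 = -14182074007/4929159000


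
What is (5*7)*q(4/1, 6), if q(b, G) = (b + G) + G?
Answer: 560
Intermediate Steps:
q(b, G) = b + 2*G (q(b, G) = (G + b) + G = b + 2*G)
(5*7)*q(4/1, 6) = (5*7)*(4/1 + 2*6) = 35*(4*1 + 12) = 35*(4 + 12) = 35*16 = 560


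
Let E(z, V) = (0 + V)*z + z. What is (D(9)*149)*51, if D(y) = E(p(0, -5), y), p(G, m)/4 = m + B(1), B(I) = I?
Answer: -1215840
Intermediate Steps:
p(G, m) = 4 + 4*m (p(G, m) = 4*(m + 1) = 4*(1 + m) = 4 + 4*m)
E(z, V) = z + V*z (E(z, V) = V*z + z = z + V*z)
D(y) = -16 - 16*y (D(y) = (4 + 4*(-5))*(1 + y) = (4 - 20)*(1 + y) = -16*(1 + y) = -16 - 16*y)
(D(9)*149)*51 = ((-16 - 16*9)*149)*51 = ((-16 - 144)*149)*51 = -160*149*51 = -23840*51 = -1215840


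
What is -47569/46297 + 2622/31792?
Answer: -695461457/735937112 ≈ -0.94500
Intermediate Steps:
-47569/46297 + 2622/31792 = -47569*1/46297 + 2622*(1/31792) = -47569/46297 + 1311/15896 = -695461457/735937112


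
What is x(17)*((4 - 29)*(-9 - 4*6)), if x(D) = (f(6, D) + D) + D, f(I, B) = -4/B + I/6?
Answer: 487575/17 ≈ 28681.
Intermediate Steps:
f(I, B) = -4/B + I/6 (f(I, B) = -4/B + I*(⅙) = -4/B + I/6)
x(D) = 1 - 4/D + 2*D (x(D) = ((-4/D + (⅙)*6) + D) + D = ((-4/D + 1) + D) + D = ((1 - 4/D) + D) + D = (1 + D - 4/D) + D = 1 - 4/D + 2*D)
x(17)*((4 - 29)*(-9 - 4*6)) = (1 - 4/17 + 2*17)*((4 - 29)*(-9 - 4*6)) = (1 - 4*1/17 + 34)*(-25*(-9 - 24)) = (1 - 4/17 + 34)*(-25*(-33)) = (591/17)*825 = 487575/17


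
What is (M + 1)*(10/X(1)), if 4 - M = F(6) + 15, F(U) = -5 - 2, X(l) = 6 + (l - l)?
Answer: -5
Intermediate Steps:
X(l) = 6 (X(l) = 6 + 0 = 6)
F(U) = -7
M = -4 (M = 4 - (-7 + 15) = 4 - 1*8 = 4 - 8 = -4)
(M + 1)*(10/X(1)) = (-4 + 1)*(10/6) = -30/6 = -3*5/3 = -5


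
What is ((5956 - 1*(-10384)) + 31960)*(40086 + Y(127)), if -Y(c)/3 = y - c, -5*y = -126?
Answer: 1950904620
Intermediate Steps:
y = 126/5 (y = -⅕*(-126) = 126/5 ≈ 25.200)
Y(c) = -378/5 + 3*c (Y(c) = -3*(126/5 - c) = -378/5 + 3*c)
((5956 - 1*(-10384)) + 31960)*(40086 + Y(127)) = ((5956 - 1*(-10384)) + 31960)*(40086 + (-378/5 + 3*127)) = ((5956 + 10384) + 31960)*(40086 + (-378/5 + 381)) = (16340 + 31960)*(40086 + 1527/5) = 48300*(201957/5) = 1950904620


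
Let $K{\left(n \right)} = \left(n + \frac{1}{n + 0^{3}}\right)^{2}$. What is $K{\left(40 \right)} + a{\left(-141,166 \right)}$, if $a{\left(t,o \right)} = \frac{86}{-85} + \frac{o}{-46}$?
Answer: $\frac{999321031}{625600} \approx 1597.4$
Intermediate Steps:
$a{\left(t,o \right)} = - \frac{86}{85} - \frac{o}{46}$ ($a{\left(t,o \right)} = 86 \left(- \frac{1}{85}\right) + o \left(- \frac{1}{46}\right) = - \frac{86}{85} - \frac{o}{46}$)
$K{\left(n \right)} = \left(n + \frac{1}{n}\right)^{2}$ ($K{\left(n \right)} = \left(n + \frac{1}{n + 0}\right)^{2} = \left(n + \frac{1}{n}\right)^{2}$)
$K{\left(40 \right)} + a{\left(-141,166 \right)} = \frac{\left(1 + 40^{2}\right)^{2}}{1600} - \frac{9033}{1955} = \frac{\left(1 + 1600\right)^{2}}{1600} - \frac{9033}{1955} = \frac{1601^{2}}{1600} - \frac{9033}{1955} = \frac{1}{1600} \cdot 2563201 - \frac{9033}{1955} = \frac{2563201}{1600} - \frac{9033}{1955} = \frac{999321031}{625600}$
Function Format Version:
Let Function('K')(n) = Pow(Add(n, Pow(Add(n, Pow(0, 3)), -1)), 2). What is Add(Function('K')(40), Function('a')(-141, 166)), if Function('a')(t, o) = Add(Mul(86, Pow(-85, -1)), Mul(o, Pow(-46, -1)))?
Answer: Rational(999321031, 625600) ≈ 1597.4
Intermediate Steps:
Function('a')(t, o) = Add(Rational(-86, 85), Mul(Rational(-1, 46), o)) (Function('a')(t, o) = Add(Mul(86, Rational(-1, 85)), Mul(o, Rational(-1, 46))) = Add(Rational(-86, 85), Mul(Rational(-1, 46), o)))
Function('K')(n) = Pow(Add(n, Pow(n, -1)), 2) (Function('K')(n) = Pow(Add(n, Pow(Add(n, 0), -1)), 2) = Pow(Add(n, Pow(n, -1)), 2))
Add(Function('K')(40), Function('a')(-141, 166)) = Add(Mul(Pow(40, -2), Pow(Add(1, Pow(40, 2)), 2)), Add(Rational(-86, 85), Mul(Rational(-1, 46), 166))) = Add(Mul(Rational(1, 1600), Pow(Add(1, 1600), 2)), Add(Rational(-86, 85), Rational(-83, 23))) = Add(Mul(Rational(1, 1600), Pow(1601, 2)), Rational(-9033, 1955)) = Add(Mul(Rational(1, 1600), 2563201), Rational(-9033, 1955)) = Add(Rational(2563201, 1600), Rational(-9033, 1955)) = Rational(999321031, 625600)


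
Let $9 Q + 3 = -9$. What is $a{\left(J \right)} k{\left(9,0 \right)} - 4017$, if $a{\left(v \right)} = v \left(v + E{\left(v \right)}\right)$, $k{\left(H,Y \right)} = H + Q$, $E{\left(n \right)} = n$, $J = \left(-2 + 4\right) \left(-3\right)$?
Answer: $-3465$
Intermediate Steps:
$Q = - \frac{4}{3}$ ($Q = - \frac{1}{3} + \frac{1}{9} \left(-9\right) = - \frac{1}{3} - 1 = - \frac{4}{3} \approx -1.3333$)
$J = -6$ ($J = 2 \left(-3\right) = -6$)
$k{\left(H,Y \right)} = - \frac{4}{3} + H$ ($k{\left(H,Y \right)} = H - \frac{4}{3} = - \frac{4}{3} + H$)
$a{\left(v \right)} = 2 v^{2}$ ($a{\left(v \right)} = v \left(v + v\right) = v 2 v = 2 v^{2}$)
$a{\left(J \right)} k{\left(9,0 \right)} - 4017 = 2 \left(-6\right)^{2} \left(- \frac{4}{3} + 9\right) - 4017 = 2 \cdot 36 \cdot \frac{23}{3} - 4017 = 72 \cdot \frac{23}{3} - 4017 = 552 - 4017 = -3465$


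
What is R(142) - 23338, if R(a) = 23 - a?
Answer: -23457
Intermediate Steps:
R(142) - 23338 = (23 - 1*142) - 23338 = (23 - 142) - 23338 = -119 - 23338 = -23457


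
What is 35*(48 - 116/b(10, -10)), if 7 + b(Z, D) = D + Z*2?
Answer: 980/3 ≈ 326.67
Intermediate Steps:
b(Z, D) = -7 + D + 2*Z (b(Z, D) = -7 + (D + Z*2) = -7 + (D + 2*Z) = -7 + D + 2*Z)
35*(48 - 116/b(10, -10)) = 35*(48 - 116/(-7 - 10 + 2*10)) = 35*(48 - 116/(-7 - 10 + 20)) = 35*(48 - 116/3) = 35*(28/3) = 980/3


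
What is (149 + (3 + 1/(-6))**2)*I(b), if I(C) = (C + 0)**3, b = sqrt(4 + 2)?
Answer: 5653*sqrt(6)/6 ≈ 2307.8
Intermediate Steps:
b = sqrt(6) ≈ 2.4495
I(C) = C**3
(149 + (3 + 1/(-6))**2)*I(b) = (149 + (3 + 1/(-6))**2)*(sqrt(6))**3 = (149 + (3 - 1/6)**2)*(6*sqrt(6)) = (149 + (17/6)**2)*(6*sqrt(6)) = (149 + 289/36)*(6*sqrt(6)) = 5653*(6*sqrt(6))/36 = 5653*sqrt(6)/6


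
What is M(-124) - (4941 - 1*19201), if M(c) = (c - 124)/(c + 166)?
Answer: 299336/21 ≈ 14254.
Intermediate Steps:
M(c) = (-124 + c)/(166 + c)
M(-124) - (4941 - 1*19201) = (-124 - 124)/(166 - 124) - (4941 - 1*19201) = -248/42 - (4941 - 19201) = (1/42)*(-248) - 1*(-14260) = -124/21 + 14260 = 299336/21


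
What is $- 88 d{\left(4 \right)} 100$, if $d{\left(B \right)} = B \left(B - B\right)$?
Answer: $0$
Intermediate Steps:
$d{\left(B \right)} = 0$ ($d{\left(B \right)} = B 0 = 0$)
$- 88 d{\left(4 \right)} 100 = \left(-88\right) 0 \cdot 100 = 0 \cdot 100 = 0$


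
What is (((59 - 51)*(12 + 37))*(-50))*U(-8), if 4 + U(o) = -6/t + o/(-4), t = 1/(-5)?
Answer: -548800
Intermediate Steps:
t = -⅕ (t = 1*(-⅕) = -⅕ ≈ -0.20000)
U(o) = 26 - o/4 (U(o) = -4 + (-6/(-⅕) + o/(-4)) = -4 + (-6*(-5) + o*(-¼)) = -4 + (30 - o/4) = 26 - o/4)
(((59 - 51)*(12 + 37))*(-50))*U(-8) = (((59 - 51)*(12 + 37))*(-50))*(26 - ¼*(-8)) = ((8*49)*(-50))*(26 + 2) = (392*(-50))*28 = -19600*28 = -548800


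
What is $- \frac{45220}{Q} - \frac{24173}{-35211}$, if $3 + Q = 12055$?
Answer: $- \frac{325227106}{106090743} \approx -3.0656$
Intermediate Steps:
$Q = 12052$ ($Q = -3 + 12055 = 12052$)
$- \frac{45220}{Q} - \frac{24173}{-35211} = - \frac{45220}{12052} - \frac{24173}{-35211} = \left(-45220\right) \frac{1}{12052} - - \frac{24173}{35211} = - \frac{11305}{3013} + \frac{24173}{35211} = - \frac{325227106}{106090743}$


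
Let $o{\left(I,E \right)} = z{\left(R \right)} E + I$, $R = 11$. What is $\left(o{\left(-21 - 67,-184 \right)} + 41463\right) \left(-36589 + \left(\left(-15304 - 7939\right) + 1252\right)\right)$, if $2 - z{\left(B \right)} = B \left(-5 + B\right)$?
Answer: $-3113585580$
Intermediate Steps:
$z{\left(B \right)} = 2 - B \left(-5 + B\right)$
$o{\left(I,E \right)} = I - 64 E$ ($o{\left(I,E \right)} = \left(2 - 11^{2} + 5 \cdot 11\right) E + I = \left(2 - 121 + 55\right) E + I = - 64 E + I = I - 64 E$)
$\left(o{\left(-21 - 67,-184 \right)} + 41463\right) \left(-36589 + \left(\left(-15304 - 7939\right) + 1252\right)\right) = \left(\left(\left(-21 - 67\right) - -11776\right) + 41463\right) \left(-36589 + \left(\left(-15304 - 7939\right) + 1252\right)\right) = \left(\left(\left(-21 - 67\right) + 11776\right) + 41463\right) \left(-36589 + \left(-23243 + 1252\right)\right) = \left(\left(-88 + 11776\right) + 41463\right) \left(-36589 - 21991\right) = \left(11688 + 41463\right) \left(-58580\right) = 53151 \left(-58580\right) = -3113585580$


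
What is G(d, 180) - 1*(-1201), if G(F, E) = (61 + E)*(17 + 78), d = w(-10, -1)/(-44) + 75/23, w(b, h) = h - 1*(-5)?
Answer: 24096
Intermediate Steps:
w(b, h) = 5 + h (w(b, h) = h + 5 = 5 + h)
d = 802/253 (d = (5 - 1)/(-44) + 75/23 = 4*(-1/44) + 75*(1/23) = -1/11 + 75/23 = 802/253 ≈ 3.1700)
G(F, E) = 5795 + 95*E (G(F, E) = (61 + E)*95 = 5795 + 95*E)
G(d, 180) - 1*(-1201) = (5795 + 95*180) - 1*(-1201) = (5795 + 17100) + 1201 = 22895 + 1201 = 24096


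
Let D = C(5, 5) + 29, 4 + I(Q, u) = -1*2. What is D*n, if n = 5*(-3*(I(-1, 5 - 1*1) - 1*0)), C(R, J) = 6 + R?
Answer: 3600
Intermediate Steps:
I(Q, u) = -6 (I(Q, u) = -4 - 1*2 = -4 - 2 = -6)
D = 40 (D = (6 + 5) + 29 = 11 + 29 = 40)
n = 90 (n = 5*(-3*(-6 - 1*0)) = 5*(-3*(-6 + 0)) = 5*(-3*(-6)) = 5*18 = 90)
D*n = 40*90 = 3600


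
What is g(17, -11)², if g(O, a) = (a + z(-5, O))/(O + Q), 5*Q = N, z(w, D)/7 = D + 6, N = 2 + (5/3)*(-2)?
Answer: 5062500/63001 ≈ 80.356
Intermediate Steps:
N = -4/3 (N = 2 + (5*(⅓))*(-2) = 2 + (5/3)*(-2) = 2 - 10/3 = -4/3 ≈ -1.3333)
z(w, D) = 42 + 7*D (z(w, D) = 7*(D + 6) = 7*(6 + D) = 42 + 7*D)
Q = -4/15 (Q = (⅕)*(-4/3) = -4/15 ≈ -0.26667)
g(O, a) = (42 + a + 7*O)/(-4/15 + O) (g(O, a) = (a + (42 + 7*O))/(O - 4/15) = (42 + a + 7*O)/(-4/15 + O))
g(17, -11)² = (15*(42 - 11 + 7*17)/(-4 + 15*17))² = (15*(42 - 11 + 119)/(-4 + 255))² = (15*150/251)² = (15*(1/251)*150)² = (2250/251)² = 5062500/63001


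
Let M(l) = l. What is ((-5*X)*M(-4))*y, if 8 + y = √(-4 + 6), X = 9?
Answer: -1440 + 180*√2 ≈ -1185.4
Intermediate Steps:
y = -8 + √2 (y = -8 + √(-4 + 6) = -8 + √2 ≈ -6.5858)
((-5*X)*M(-4))*y = (-5*9*(-4))*(-8 + √2) = (-45*(-4))*(-8 + √2) = 180*(-8 + √2) = -1440 + 180*√2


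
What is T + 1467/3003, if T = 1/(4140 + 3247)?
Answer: 3613244/7394387 ≈ 0.48865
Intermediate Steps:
T = 1/7387 ≈ 0.00013537
T + 1467/3003 = 1/7387 + 1467/3003 = 1/7387 + 1467*(1/3003) = 1/7387 + 489/1001 = 3613244/7394387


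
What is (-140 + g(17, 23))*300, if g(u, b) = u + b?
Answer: -30000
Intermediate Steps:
g(u, b) = b + u
(-140 + g(17, 23))*300 = (-140 + (23 + 17))*300 = (-140 + 40)*300 = -100*300 = -30000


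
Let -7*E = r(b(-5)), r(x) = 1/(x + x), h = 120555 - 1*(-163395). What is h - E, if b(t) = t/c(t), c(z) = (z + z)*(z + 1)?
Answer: 1987646/7 ≈ 2.8395e+5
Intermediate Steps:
c(z) = 2*z*(1 + z) (c(z) = (2*z)*(1 + z) = 2*z*(1 + z))
b(t) = 1/(2*(1 + t)) (b(t) = t/((2*t*(1 + t))) = t*(1/(2*t*(1 + t))) = 1/(2*(1 + t)))
h = 283950 (h = 120555 + 163395 = 283950)
r(x) = 1/(2*x)
E = 4/7 (E = -1/(14*(1/(2*(1 - 5)))) = -1/(14*((1/2)/(-4))) = -1/(14*((1/2)*(-1/4))) = -1/(14*(-1/8)) = -(-8)/14 = -1/7*(-4) = 4/7 ≈ 0.57143)
h - E = 283950 - 1*4/7 = 283950 - 4/7 = 1987646/7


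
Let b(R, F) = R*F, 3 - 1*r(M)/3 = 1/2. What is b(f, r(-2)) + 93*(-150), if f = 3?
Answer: -27855/2 ≈ -13928.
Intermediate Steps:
r(M) = 15/2 (r(M) = 9 - 3/2 = 15/2)
b(R, F) = F*R
b(f, r(-2)) + 93*(-150) = (15/2)*3 + 93*(-150) = 45/2 - 13950 = -27855/2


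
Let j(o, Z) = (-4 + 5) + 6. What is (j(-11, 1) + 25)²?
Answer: 1024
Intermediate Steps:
j(o, Z) = 7 (j(o, Z) = 1 + 6 = 7)
(j(-11, 1) + 25)² = (7 + 25)² = 32² = 1024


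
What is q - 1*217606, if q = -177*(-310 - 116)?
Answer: -142204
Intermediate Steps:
q = 75402 (q = -177*(-426) = 75402)
q - 1*217606 = 75402 - 1*217606 = 75402 - 217606 = -142204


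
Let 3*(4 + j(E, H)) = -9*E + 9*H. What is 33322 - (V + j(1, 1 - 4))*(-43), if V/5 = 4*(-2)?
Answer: 30914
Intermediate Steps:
V = -40 (V = 5*(4*(-2)) = 5*(-8) = -40)
j(E, H) = -4 - 3*E + 3*H (j(E, H) = -4 + (-9*E + 9*H)/3 = -4 + (-3*E + 3*H) = -4 - 3*E + 3*H)
33322 - (V + j(1, 1 - 4))*(-43) = 33322 - (-40 + (-4 - 3*1 + 3*(1 - 4)))*(-43) = 33322 - (-40 + (-4 - 3 + 3*(-3)))*(-43) = 33322 - (-40 + (-4 - 3 - 9))*(-43) = 33322 - (-40 - 16)*(-43) = 33322 - (-56)*(-43) = 33322 - 1*2408 = 33322 - 2408 = 30914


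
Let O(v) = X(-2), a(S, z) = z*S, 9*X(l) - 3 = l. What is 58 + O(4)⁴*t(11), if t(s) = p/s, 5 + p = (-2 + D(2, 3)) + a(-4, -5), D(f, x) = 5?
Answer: 465104/8019 ≈ 58.000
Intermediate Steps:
X(l) = ⅓ + l/9
a(S, z) = S*z
p = 18 (p = -5 + ((-2 + 5) - 4*(-5)) = -5 + (3 + 20) = -5 + 23 = 18)
O(v) = ⅑ (O(v) = ⅓ + (⅑)*(-2) = ⅓ - 2/9 = ⅑)
t(s) = 18/s
58 + O(4)⁴*t(11) = 58 + (⅑)⁴*(18/11) = 58 + (18*(1/11))/6561 = 58 + (1/6561)*(18/11) = 58 + 2/8019 = 465104/8019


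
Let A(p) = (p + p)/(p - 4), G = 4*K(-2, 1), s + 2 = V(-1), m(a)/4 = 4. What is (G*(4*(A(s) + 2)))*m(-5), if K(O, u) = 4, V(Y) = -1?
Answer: 20480/7 ≈ 2925.7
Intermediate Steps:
m(a) = 16 (m(a) = 4*4 = 16)
s = -3 (s = -2 - 1 = -3)
G = 16 (G = 4*4 = 16)
A(p) = 2*p/(-4 + p) (A(p) = (2*p)/(-4 + p) = 2*p/(-4 + p))
(G*(4*(A(s) + 2)))*m(-5) = (16*(4*(2*(-3)/(-4 - 3) + 2)))*16 = (16*(4*(2*(-3)/(-7) + 2)))*16 = (16*(4*(2*(-3)*(-⅐) + 2)))*16 = (16*(4*(6/7 + 2)))*16 = (16*(4*(20/7)))*16 = (16*(80/7))*16 = (1280/7)*16 = 20480/7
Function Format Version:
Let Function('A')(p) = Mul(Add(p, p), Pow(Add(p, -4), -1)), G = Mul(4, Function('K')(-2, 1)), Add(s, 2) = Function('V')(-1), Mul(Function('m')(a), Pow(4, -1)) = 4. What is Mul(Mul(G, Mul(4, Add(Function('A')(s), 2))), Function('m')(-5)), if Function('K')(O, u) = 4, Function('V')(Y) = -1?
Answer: Rational(20480, 7) ≈ 2925.7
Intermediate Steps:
Function('m')(a) = 16 (Function('m')(a) = Mul(4, 4) = 16)
s = -3 (s = Add(-2, -1) = -3)
G = 16 (G = Mul(4, 4) = 16)
Function('A')(p) = Mul(2, p, Pow(Add(-4, p), -1)) (Function('A')(p) = Mul(Mul(2, p), Pow(Add(-4, p), -1)) = Mul(2, p, Pow(Add(-4, p), -1)))
Mul(Mul(G, Mul(4, Add(Function('A')(s), 2))), Function('m')(-5)) = Mul(Mul(16, Mul(4, Add(Mul(2, -3, Pow(Add(-4, -3), -1)), 2))), 16) = Mul(Mul(16, Mul(4, Add(Mul(2, -3, Pow(-7, -1)), 2))), 16) = Mul(Mul(16, Mul(4, Add(Mul(2, -3, Rational(-1, 7)), 2))), 16) = Mul(Mul(16, Mul(4, Add(Rational(6, 7), 2))), 16) = Mul(Mul(16, Mul(4, Rational(20, 7))), 16) = Mul(Mul(16, Rational(80, 7)), 16) = Mul(Rational(1280, 7), 16) = Rational(20480, 7)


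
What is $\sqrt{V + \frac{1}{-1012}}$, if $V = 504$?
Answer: $\frac{\sqrt{129041891}}{506} \approx 22.45$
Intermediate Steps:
$\sqrt{V + \frac{1}{-1012}} = \sqrt{504 + \frac{1}{-1012}} = \sqrt{504 - \frac{1}{1012}} = \sqrt{\frac{510047}{1012}} = \frac{\sqrt{129041891}}{506}$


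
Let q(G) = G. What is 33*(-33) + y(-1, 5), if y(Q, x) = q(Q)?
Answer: -1090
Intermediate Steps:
y(Q, x) = Q
33*(-33) + y(-1, 5) = 33*(-33) - 1 = -1089 - 1 = -1090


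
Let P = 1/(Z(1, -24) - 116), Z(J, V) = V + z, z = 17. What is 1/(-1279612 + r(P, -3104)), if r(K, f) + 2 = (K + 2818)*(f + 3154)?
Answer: -123/140061872 ≈ -8.7818e-7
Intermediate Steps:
Z(J, V) = 17 + V (Z(J, V) = V + 17 = 17 + V)
P = -1/123 (P = 1/((17 - 24) - 116) = 1/(-7 - 116) = 1/(-123) = -1/123 ≈ -0.0081301)
r(K, f) = -2 + (2818 + K)*(3154 + f) (r(K, f) = -2 + (K + 2818)*(f + 3154) = -2 + (2818 + K)*(3154 + f))
1/(-1279612 + r(P, -3104)) = 1/(-1279612 + (8887970 + 2818*(-3104) + 3154*(-1/123) - 1/123*(-3104))) = 1/(-1279612 + (8887970 - 8747072 - 3154/123 + 3104/123)) = 1/(-1279612 + 17330404/123) = 1/(-140061872/123) = -123/140061872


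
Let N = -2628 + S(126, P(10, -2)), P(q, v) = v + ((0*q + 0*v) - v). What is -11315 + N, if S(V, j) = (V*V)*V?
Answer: 1986433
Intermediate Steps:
P(q, v) = 0 (P(q, v) = v + ((0 + 0) - v) = v + (0 - v) = v - v = 0)
S(V, j) = V³ (S(V, j) = V²*V = V³)
N = 1997748 (N = -2628 + 126³ = -2628 + 2000376 = 1997748)
-11315 + N = -11315 + 1997748 = 1986433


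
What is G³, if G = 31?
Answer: 29791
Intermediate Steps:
G³ = 31³ = 29791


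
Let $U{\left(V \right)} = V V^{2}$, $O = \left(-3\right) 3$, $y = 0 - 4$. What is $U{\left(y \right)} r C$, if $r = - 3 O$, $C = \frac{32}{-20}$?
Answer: $\frac{13824}{5} \approx 2764.8$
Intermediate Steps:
$y = -4$ ($y = 0 - 4 = -4$)
$O = -9$
$C = - \frac{8}{5}$ ($C = 32 \left(- \frac{1}{20}\right) = - \frac{8}{5} \approx -1.6$)
$U{\left(V \right)} = V^{3}$
$r = 27$ ($r = \left(-3\right) \left(-9\right) = 27$)
$U{\left(y \right)} r C = \left(-4\right)^{3} \cdot 27 \left(- \frac{8}{5}\right) = \left(-64\right) 27 \left(- \frac{8}{5}\right) = \left(-1728\right) \left(- \frac{8}{5}\right) = \frac{13824}{5}$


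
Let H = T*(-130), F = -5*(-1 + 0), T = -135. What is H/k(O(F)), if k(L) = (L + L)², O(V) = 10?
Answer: 351/8 ≈ 43.875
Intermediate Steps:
F = 5 (F = -5*(-1) = 5)
k(L) = 4*L² (k(L) = (2*L)² = 4*L²)
H = 17550 (H = -135*(-130) = 17550)
H/k(O(F)) = 17550/((4*10²)) = 17550/((4*100)) = 17550/400 = 17550*(1/400) = 351/8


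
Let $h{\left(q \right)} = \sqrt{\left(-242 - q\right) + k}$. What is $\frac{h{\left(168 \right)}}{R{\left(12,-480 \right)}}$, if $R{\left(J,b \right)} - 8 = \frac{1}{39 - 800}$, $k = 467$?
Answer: $\frac{761 \sqrt{57}}{6087} \approx 0.94388$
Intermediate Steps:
$R{\left(J,b \right)} = \frac{6087}{761}$ ($R{\left(J,b \right)} = 8 + \frac{1}{39 - 800} = 8 + \frac{1}{-761} = 8 - \frac{1}{761} = \frac{6087}{761}$)
$h{\left(q \right)} = \sqrt{225 - q}$ ($h{\left(q \right)} = \sqrt{\left(-242 - q\right) + 467} = \sqrt{225 - q}$)
$\frac{h{\left(168 \right)}}{R{\left(12,-480 \right)}} = \frac{\sqrt{225 - 168}}{\frac{6087}{761}} = \sqrt{225 - 168} \cdot \frac{761}{6087} = \sqrt{57} \cdot \frac{761}{6087} = \frac{761 \sqrt{57}}{6087}$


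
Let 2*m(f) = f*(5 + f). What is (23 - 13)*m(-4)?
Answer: -20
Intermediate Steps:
m(f) = f*(5 + f)/2 (m(f) = (f*(5 + f))/2 = f*(5 + f)/2)
(23 - 13)*m(-4) = (23 - 13)*((½)*(-4)*(5 - 4)) = 10*((½)*(-4)*1) = 10*(-2) = -20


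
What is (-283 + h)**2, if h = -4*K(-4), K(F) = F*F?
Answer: 120409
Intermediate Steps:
K(F) = F**2
h = -64 (h = -4*(-4)**2 = -4*16 = -64)
(-283 + h)**2 = (-283 - 64)**2 = (-347)**2 = 120409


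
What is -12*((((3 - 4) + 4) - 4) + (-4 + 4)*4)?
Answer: 12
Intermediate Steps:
-12*((((3 - 4) + 4) - 4) + (-4 + 4)*4) = -12*(((-1 + 4) - 4) + 0*4) = -12*((3 - 4) + 0) = -12*(-1 + 0) = -12*(-1) = 12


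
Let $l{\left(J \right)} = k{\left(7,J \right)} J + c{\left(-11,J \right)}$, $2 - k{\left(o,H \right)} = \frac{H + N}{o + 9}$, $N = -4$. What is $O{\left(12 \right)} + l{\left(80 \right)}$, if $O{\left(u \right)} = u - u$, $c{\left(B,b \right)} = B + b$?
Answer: $-151$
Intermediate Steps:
$O{\left(u \right)} = 0$
$k{\left(o,H \right)} = 2 - \frac{-4 + H}{9 + o}$ ($k{\left(o,H \right)} = 2 - \frac{H - 4}{o + 9} = 2 - \frac{-4 + H}{9 + o}$)
$l{\left(J \right)} = -11 + J + J \left(\frac{9}{4} - \frac{J}{16}\right)$ ($l{\left(J \right)} = \frac{22 - J + 2 \cdot 7}{9 + 7} J + \left(-11 + J\right) = \frac{22 - J + 14}{16} J + \left(-11 + J\right) = \frac{36 - J}{16} J + \left(-11 + J\right) = \left(\frac{9}{4} - \frac{J}{16}\right) J + \left(-11 + J\right) = J \left(\frac{9}{4} - \frac{J}{16}\right) + \left(-11 + J\right) = -11 + J + J \left(\frac{9}{4} - \frac{J}{16}\right)$)
$O{\left(12 \right)} + l{\left(80 \right)} = 0 - \left(-249 + 400\right) = 0 - 151 = -151$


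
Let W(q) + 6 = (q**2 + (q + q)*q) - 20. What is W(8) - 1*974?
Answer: -808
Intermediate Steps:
W(q) = -26 + 3*q**2 (W(q) = -6 + ((q**2 + (q + q)*q) - 20) = -6 + ((q**2 + (2*q)*q) - 20) = -6 + ((q**2 + 2*q**2) - 20) = -6 + (3*q**2 - 20) = -6 + (-20 + 3*q**2) = -26 + 3*q**2)
W(8) - 1*974 = (-26 + 3*8**2) - 1*974 = (-26 + 3*64) - 974 = (-26 + 192) - 974 = 166 - 974 = -808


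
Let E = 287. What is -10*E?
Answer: -2870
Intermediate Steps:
-10*E = -10*287 = -2870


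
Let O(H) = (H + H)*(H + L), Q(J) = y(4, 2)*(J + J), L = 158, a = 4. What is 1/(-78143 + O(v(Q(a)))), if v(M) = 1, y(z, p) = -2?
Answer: -1/77825 ≈ -1.2849e-5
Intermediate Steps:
Q(J) = -4*J (Q(J) = -2*(J + J) = -4*J)
O(H) = 2*H*(158 + H) (O(H) = (H + H)*(H + 158) = (2*H)*(158 + H) = 2*H*(158 + H))
1/(-78143 + O(v(Q(a)))) = 1/(-78143 + 2*1*(158 + 1)) = 1/(-78143 + 2*1*159) = 1/(-78143 + 318) = 1/(-77825) = -1/77825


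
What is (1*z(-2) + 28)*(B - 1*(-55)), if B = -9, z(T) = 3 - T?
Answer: 1518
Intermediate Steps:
(1*z(-2) + 28)*(B - 1*(-55)) = (1*(3 - 1*(-2)) + 28)*(-9 - 1*(-55)) = (1*(3 + 2) + 28)*(-9 + 55) = (1*5 + 28)*46 = (5 + 28)*46 = 33*46 = 1518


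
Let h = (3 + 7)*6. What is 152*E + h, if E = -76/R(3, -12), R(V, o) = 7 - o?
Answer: -548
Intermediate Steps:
h = 60 (h = 10*6 = 60)
E = -4 (E = -76/(7 - 1*(-12)) = -76/(7 + 12) = -76/19 = -76*1/19 = -4)
152*E + h = 152*(-4) + 60 = -608 + 60 = -548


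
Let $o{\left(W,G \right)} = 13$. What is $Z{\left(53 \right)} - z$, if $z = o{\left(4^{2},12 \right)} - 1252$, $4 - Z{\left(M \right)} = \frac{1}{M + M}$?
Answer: $\frac{131757}{106} \approx 1243.0$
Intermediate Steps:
$Z{\left(M \right)} = 4 - \frac{1}{2 M}$ ($Z{\left(M \right)} = 4 - \frac{1}{M + M} = 4 - \frac{1}{2 M}$)
$z = -1239$ ($z = 13 - 1252 = -1239$)
$Z{\left(53 \right)} - z = \left(4 - \frac{1}{2 \cdot 53}\right) - -1239 = \left(4 - \frac{1}{106}\right) + 1239 = \frac{423}{106} + 1239 = \frac{131757}{106}$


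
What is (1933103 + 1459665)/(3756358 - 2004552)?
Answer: 1696384/875903 ≈ 1.9367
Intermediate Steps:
(1933103 + 1459665)/(3756358 - 2004552) = 3392768/1751806 = 3392768*(1/1751806) = 1696384/875903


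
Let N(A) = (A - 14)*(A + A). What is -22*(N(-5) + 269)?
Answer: -10098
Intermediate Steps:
N(A) = 2*A*(-14 + A) (N(A) = (-14 + A)*(2*A) = 2*A*(-14 + A))
-22*(N(-5) + 269) = -22*(2*(-5)*(-14 - 5) + 269) = -22*(2*(-5)*(-19) + 269) = -22*(190 + 269) = -22*459 = -10098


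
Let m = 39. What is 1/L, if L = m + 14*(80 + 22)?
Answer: 1/1467 ≈ 0.00068166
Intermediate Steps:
L = 1467 (L = 39 + 14*(80 + 22) = 39 + 14*102 = 39 + 1428 = 1467)
1/L = 1/1467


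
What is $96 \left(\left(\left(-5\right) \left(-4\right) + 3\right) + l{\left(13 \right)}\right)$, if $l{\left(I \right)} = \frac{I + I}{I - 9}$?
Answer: $2832$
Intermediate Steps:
$l{\left(I \right)} = \frac{2 I}{-9 + I}$
$96 \left(\left(\left(-5\right) \left(-4\right) + 3\right) + l{\left(13 \right)}\right) = 96 \left(\left(\left(-5\right) \left(-4\right) + 3\right) + 2 \cdot 13 \frac{1}{-9 + 13}\right) = 96 \left(\left(20 + 3\right) + 2 \cdot 13 \cdot \frac{1}{4}\right) = 96 \left(23 + 2 \cdot 13 \cdot \frac{1}{4}\right) = 96 \left(23 + \frac{13}{2}\right) = 96 \cdot \frac{59}{2} = 2832$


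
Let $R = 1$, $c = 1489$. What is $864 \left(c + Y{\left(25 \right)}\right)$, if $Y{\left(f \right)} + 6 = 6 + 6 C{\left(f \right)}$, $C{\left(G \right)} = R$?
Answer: $1291680$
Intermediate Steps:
$C{\left(G \right)} = 1$
$Y{\left(f \right)} = 6$ ($Y{\left(f \right)} = -6 + \left(6 + 6 \cdot 1\right) = -6 + \left(6 + 6\right) = -6 + 12 = 6$)
$864 \left(c + Y{\left(25 \right)}\right) = 864 \left(1489 + 6\right) = 864 \cdot 1495 = 1291680$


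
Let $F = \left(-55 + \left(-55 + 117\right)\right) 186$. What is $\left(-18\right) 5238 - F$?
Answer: $-95586$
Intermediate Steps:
$F = 1302$ ($F = \left(-55 + 62\right) 186 = 7 \cdot 186 = 1302$)
$\left(-18\right) 5238 - F = \left(-18\right) 5238 - 1302 = -94284 - 1302 = -95586$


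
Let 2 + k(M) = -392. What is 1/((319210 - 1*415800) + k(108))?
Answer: -1/96984 ≈ -1.0311e-5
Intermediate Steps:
k(M) = -394 (k(M) = -2 - 392 = -394)
1/((319210 - 1*415800) + k(108)) = 1/((319210 - 1*415800) - 394) = 1/((319210 - 415800) - 394) = 1/(-96590 - 394) = 1/(-96984) = -1/96984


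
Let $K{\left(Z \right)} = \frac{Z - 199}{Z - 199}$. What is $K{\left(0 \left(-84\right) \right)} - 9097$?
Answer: $-9096$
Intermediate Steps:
$K{\left(Z \right)} = 1$ ($K{\left(Z \right)} = \frac{-199 + Z}{-199 + Z} = 1$)
$K{\left(0 \left(-84\right) \right)} - 9097 = 1 - 9097 = -9096$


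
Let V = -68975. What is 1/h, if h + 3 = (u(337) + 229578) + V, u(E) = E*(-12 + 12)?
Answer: 1/160600 ≈ 6.2266e-6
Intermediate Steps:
u(E) = 0 (u(E) = E*0 = 0)
h = 160600 (h = -3 + ((0 + 229578) - 68975) = -3 + (229578 - 68975) = -3 + 160603 = 160600)
1/h = 1/160600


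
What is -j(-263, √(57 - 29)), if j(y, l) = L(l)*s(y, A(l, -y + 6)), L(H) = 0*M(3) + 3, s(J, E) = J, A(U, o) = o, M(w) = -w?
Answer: 789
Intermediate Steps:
L(H) = 3 (L(H) = 0*(-1*3) + 3 = 0*(-3) + 3 = 0 + 3 = 3)
j(y, l) = 3*y
-j(-263, √(57 - 29)) = -3*(-263) = -1*(-789) = 789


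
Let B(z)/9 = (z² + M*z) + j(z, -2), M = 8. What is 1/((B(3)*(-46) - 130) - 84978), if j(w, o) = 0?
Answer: -1/98770 ≈ -1.0125e-5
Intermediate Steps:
B(z) = 9*z² + 72*z (B(z) = 9*((z² + 8*z) + 0) = 9*(z² + 8*z) = 9*z² + 72*z)
1/((B(3)*(-46) - 130) - 84978) = 1/(((9*3*(8 + 3))*(-46) - 130) - 84978) = 1/(((9*3*11)*(-46) - 130) - 84978) = 1/((297*(-46) - 130) - 84978) = 1/((-13662 - 130) - 84978) = 1/(-13792 - 84978) = 1/(-98770) = -1/98770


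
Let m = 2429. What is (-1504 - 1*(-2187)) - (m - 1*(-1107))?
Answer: -2853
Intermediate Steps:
(-1504 - 1*(-2187)) - (m - 1*(-1107)) = (-1504 - 1*(-2187)) - (2429 - 1*(-1107)) = (-1504 + 2187) - (2429 + 1107) = 683 - 1*3536 = 683 - 3536 = -2853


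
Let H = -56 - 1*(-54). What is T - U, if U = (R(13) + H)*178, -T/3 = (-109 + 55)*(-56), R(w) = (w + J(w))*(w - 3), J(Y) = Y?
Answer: -54996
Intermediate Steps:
H = -2 (H = -56 + 54 = -2)
R(w) = 2*w*(-3 + w) (R(w) = (w + w)*(w - 3) = (2*w)*(-3 + w) = 2*w*(-3 + w))
T = -9072 (T = -3*(-109 + 55)*(-56) = -(-162)*(-56) = -3*3024 = -9072)
U = 45924 (U = (2*13*(-3 + 13) - 2)*178 = (2*13*10 - 2)*178 = (260 - 2)*178 = 258*178 = 45924)
T - U = -9072 - 1*45924 = -9072 - 45924 = -54996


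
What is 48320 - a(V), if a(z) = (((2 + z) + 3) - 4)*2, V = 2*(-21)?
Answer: 48402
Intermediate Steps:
V = -42
a(z) = 2 + 2*z (a(z) = ((5 + z) - 4)*2 = (1 + z)*2 = 2 + 2*z)
48320 - a(V) = 48320 - (2 + 2*(-42)) = 48320 - (2 - 84) = 48320 - 1*(-82) = 48320 + 82 = 48402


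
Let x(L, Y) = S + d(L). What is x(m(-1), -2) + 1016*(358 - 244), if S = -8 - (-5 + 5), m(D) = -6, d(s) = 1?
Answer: 115817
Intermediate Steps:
S = -8 (S = -8 - 1*0 = -8 + 0 = -8)
x(L, Y) = -7 (x(L, Y) = -8 + 1 = -7)
x(m(-1), -2) + 1016*(358 - 244) = -7 + 1016*(358 - 244) = -7 + 1016*114 = -7 + 115824 = 115817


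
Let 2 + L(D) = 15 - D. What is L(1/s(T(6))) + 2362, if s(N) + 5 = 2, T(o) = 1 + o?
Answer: 7126/3 ≈ 2375.3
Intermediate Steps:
s(N) = -3 (s(N) = -5 + 2 = -3)
L(D) = 13 - D (L(D) = -2 + (15 - D) = 13 - D)
L(1/s(T(6))) + 2362 = (13 - 1/(-3)) + 2362 = (13 - 1*(-⅓)) + 2362 = (13 + ⅓) + 2362 = 40/3 + 2362 = 7126/3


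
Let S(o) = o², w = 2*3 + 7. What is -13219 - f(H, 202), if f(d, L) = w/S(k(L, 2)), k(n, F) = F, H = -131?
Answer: -52889/4 ≈ -13222.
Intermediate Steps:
w = 13 (w = 6 + 7 = 13)
f(d, L) = 13/4 (f(d, L) = 13/(2²) = 13/4)
-13219 - f(H, 202) = -13219 - 1*13/4 = -13219 - 13/4 = -52889/4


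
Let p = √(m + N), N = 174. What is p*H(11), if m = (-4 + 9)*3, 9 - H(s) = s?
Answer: -6*√21 ≈ -27.495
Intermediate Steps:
H(s) = 9 - s
m = 15 (m = 5*3 = 15)
p = 3*√21 (p = √(15 + 174) = √189 = 3*√21 ≈ 13.748)
p*H(11) = (3*√21)*(9 - 1*11) = (3*√21)*(9 - 11) = (3*√21)*(-2) = -6*√21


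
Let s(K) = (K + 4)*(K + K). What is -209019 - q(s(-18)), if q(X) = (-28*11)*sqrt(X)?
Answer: -209019 + 1848*sqrt(14) ≈ -2.0210e+5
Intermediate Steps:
s(K) = 2*K*(4 + K) (s(K) = (4 + K)*(2*K) = 2*K*(4 + K))
q(X) = -308*sqrt(X)
-209019 - q(s(-18)) = -209019 - (-308)*sqrt(2*(-18)*(4 - 18)) = -209019 - (-308)*sqrt(2*(-18)*(-14)) = -209019 - (-308)*sqrt(504) = -209019 - (-308)*6*sqrt(14) = -209019 - (-1848)*sqrt(14) = -209019 + 1848*sqrt(14)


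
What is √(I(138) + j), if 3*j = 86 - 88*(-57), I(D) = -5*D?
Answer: 2*√2274/3 ≈ 31.791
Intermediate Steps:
j = 5102/3 (j = (86 - 88*(-57))/3 = (86 + 5016)/3 = (⅓)*5102 = 5102/3 ≈ 1700.7)
√(I(138) + j) = √(-5*138 + 5102/3) = √(-690 + 5102/3) = √(3032/3) = 2*√2274/3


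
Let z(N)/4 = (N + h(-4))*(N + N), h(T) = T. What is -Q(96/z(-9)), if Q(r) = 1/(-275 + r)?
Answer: 39/10721 ≈ 0.0036377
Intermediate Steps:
z(N) = 8*N*(-4 + N) (z(N) = 4*((N - 4)*(N + N)) = 4*((-4 + N)*(2*N)) = 4*(2*N*(-4 + N)) = 8*N*(-4 + N))
-Q(96/z(-9)) = -1/(-275 + 96/((8*(-9)*(-4 - 9)))) = -1/(-275 + 96/((8*(-9)*(-13)))) = -1/(-275 + 96/936) = -1/(-275 + 96*(1/936)) = -1/(-275 + 4/39) = -1/(-10721/39) = -1*(-39/10721) = 39/10721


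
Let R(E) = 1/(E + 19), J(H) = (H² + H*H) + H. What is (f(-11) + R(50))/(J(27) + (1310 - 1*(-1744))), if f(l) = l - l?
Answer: 1/313191 ≈ 3.1929e-6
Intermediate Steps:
J(H) = H + 2*H² (J(H) = (H² + H²) + H = 2*H² + H = H + 2*H²)
f(l) = 0
R(E) = 1/(19 + E)
(f(-11) + R(50))/(J(27) + (1310 - 1*(-1744))) = (0 + 1/(19 + 50))/(27*(1 + 2*27) + (1310 - 1*(-1744))) = (0 + 1/69)/(27*(1 + 54) + (1310 + 1744)) = (0 + 1/69)/(27*55 + 3054) = 1/(69*(1485 + 3054)) = (1/69)/4539 = (1/69)*(1/4539) = 1/313191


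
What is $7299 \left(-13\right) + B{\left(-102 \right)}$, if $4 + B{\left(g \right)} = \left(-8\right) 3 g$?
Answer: $-92443$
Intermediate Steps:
$B{\left(g \right)} = -4 - 24 g$ ($B{\left(g \right)} = -4 + \left(-8\right) 3 g = -4 - 24 g$)
$7299 \left(-13\right) + B{\left(-102 \right)} = 7299 \left(-13\right) - -2444 = -94887 + \left(-4 + 2448\right) = -94887 + 2444 = -92443$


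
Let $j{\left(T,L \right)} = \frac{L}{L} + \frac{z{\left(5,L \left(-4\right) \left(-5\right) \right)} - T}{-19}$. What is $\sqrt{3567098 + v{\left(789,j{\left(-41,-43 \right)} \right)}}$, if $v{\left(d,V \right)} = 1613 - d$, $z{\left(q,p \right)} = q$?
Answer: $\sqrt{3567922} \approx 1888.9$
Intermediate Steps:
$j{\left(T,L \right)} = \frac{14}{19} + \frac{T}{19}$ ($j{\left(T,L \right)} = \frac{L}{L} + \frac{5 - T}{-19} = 1 + \left(5 - T\right) \left(- \frac{1}{19}\right) = 1 + \left(- \frac{5}{19} + \frac{T}{19}\right) = \frac{14}{19} + \frac{T}{19}$)
$\sqrt{3567098 + v{\left(789,j{\left(-41,-43 \right)} \right)}} = \sqrt{3567098 + \left(1613 - 789\right)} = \sqrt{3567098 + 824} = \sqrt{3567922}$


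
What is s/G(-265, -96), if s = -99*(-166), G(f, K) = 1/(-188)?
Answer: -3089592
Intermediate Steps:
G(f, K) = -1/188
s = 16434
s/G(-265, -96) = 16434/(-1/188) = 16434*(-188) = -3089592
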